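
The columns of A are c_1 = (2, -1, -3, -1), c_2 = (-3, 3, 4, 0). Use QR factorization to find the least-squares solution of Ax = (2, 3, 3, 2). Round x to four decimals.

c_1 = (2, -1, -3, -1); ‖c_1‖ = 3.8730, so q_1 = (0.5164, -0.2582, -0.7746, -0.2582).
q_1·c_2 = 0.5164·(-3) + (-0.2582)·3 + (-0.7746)·4 + (-0.2582)·0 = -5.4222.
u_2 = c_2 + 5.4222·q_1 = (-0.2000, 1.6000, -0.2000, -1.4000).
‖u_2‖ = 2.1448, so q_2 = (-0.0933, 0.7460, -0.0933, -0.6528).
Qᵀb = (-2.5820, 0.4663).
Back-substitute: x_2 = 0.4663/2.1448 = 0.2174.
x_1 = (-2.5820 + 5.4222·0.2174)/3.8730 = -0.3623.

x = (-0.3623, 0.2174)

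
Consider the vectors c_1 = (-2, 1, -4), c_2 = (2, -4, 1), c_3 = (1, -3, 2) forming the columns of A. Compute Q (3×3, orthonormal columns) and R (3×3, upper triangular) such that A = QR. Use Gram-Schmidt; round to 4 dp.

Q = [[-0.4364, 0.2279, -0.8704], [0.2182, -0.9117, -0.3482], [-0.8729, -0.3419, 0.3482]], R = [[4.5826, -2.6186, -2.8368], [0.0000, 3.7607, 2.2792], [0.0000, 0.0000, 0.8704]]

c_1 = (-2, 1, -4); ‖c_1‖ = 4.5826, so q_1 = (-0.4364, 0.2182, -0.8729).
q_1·c_2 = (-0.4364)·2 + 0.2182·(-4) + (-0.8729)·1 = -2.6186.
u_2 = c_2 + 2.6186·q_1 = (0.8571, -3.4286, -1.2857).
‖u_2‖ = 3.7607, so q_2 = (0.2279, -0.9117, -0.3419).
q_1·c_3 = (-0.4364)·1 + 0.2182·(-3) + (-0.8729)·2 = -2.8368; q_2·c_3 = 0.2279·1 + (-0.9117)·(-3) + (-0.3419)·2 = 2.2792.
u_3 = c_3 + 2.8368·q_1 − 2.2792·q_2 = (-0.7576, -0.3030, 0.3030).
‖u_3‖ = 0.8704, so q_3 = (-0.8704, -0.3482, 0.3482).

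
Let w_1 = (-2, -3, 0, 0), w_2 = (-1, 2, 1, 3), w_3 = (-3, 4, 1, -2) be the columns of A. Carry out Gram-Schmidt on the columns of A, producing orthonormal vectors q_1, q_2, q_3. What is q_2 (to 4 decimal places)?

q_1 = w_1/‖w_1‖ = (-2, -3, 0, 0)/3.6056 = (-0.5547, -0.8321, 0.0000, 0.0000).
r_{12} = q_1·w_2 = -1.1094.
u_2 = w_2 + 1.1094·q_1 = (-1.6154, 1.0769, 1.0000, 3.0000).
‖u_2‖ = 3.7107, so q_2 = (-0.4353, 0.2902, 0.2695, 0.8085).

q_2 = (-0.4353, 0.2902, 0.2695, 0.8085)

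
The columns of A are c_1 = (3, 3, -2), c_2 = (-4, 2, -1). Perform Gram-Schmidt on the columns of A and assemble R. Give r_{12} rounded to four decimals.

c_1 = (3, 3, -2); ‖c_1‖ = 4.6904, so e_1 = (0.6396, 0.6396, -0.4264).
r_{12} = e_1·c_2 = -0.8528.

r_{12} = -0.8528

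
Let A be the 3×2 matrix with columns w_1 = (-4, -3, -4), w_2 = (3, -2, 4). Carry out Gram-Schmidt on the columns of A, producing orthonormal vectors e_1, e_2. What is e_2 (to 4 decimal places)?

e_2 = (0.2059, -0.8705, 0.4470)

w_1 = (-4, -3, -4); ‖w_1‖ = 6.4031, so e_1 = (-0.6247, -0.4685, -0.6247).
e_1·w_2 = (-0.6247)·3 + (-0.4685)·(-2) + (-0.6247)·4 = -3.4358.
u_2 = w_2 + 3.4358·e_1 = (0.8537, -3.6098, 1.8537).
‖u_2‖ = 4.1467, so e_2 = (0.2059, -0.8705, 0.4470).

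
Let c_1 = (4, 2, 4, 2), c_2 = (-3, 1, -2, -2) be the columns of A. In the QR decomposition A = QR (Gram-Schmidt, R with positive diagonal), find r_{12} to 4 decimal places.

r_{12} = -3.4785

c_1 = (4, 2, 4, 2); ‖c_1‖ = 6.3246, so q_1 = (0.6325, 0.3162, 0.6325, 0.3162).
r_{12} = q_1·c_2 = -3.4785.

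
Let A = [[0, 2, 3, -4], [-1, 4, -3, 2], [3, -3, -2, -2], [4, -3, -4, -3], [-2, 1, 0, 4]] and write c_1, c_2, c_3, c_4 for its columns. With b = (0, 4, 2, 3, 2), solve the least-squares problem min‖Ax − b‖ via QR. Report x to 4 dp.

x = (7.7698, 3.0710, 2.3576, 3.4065)

c_1 = (0, -1, 3, 4, -2); ‖c_1‖ = 5.4772, so e_1 = (0.0000, -0.1826, 0.5477, 0.7303, -0.3651).
e_1·c_2 = 0.0000·2 + (-0.1826)·4 + 0.5477·(-3) + 0.7303·(-3) + (-0.3651)·1 = -4.9295.
u_2 = c_2 + 4.9295·e_1 = (2.0000, 3.1000, -0.3000, 0.6000, -0.8000).
‖u_2‖ = 3.8341, so e_2 = (0.5216, 0.8085, -0.0782, 0.1565, -0.2087).
e_1·c_3 = 0.0000·3 + (-0.1826)·(-3) + 0.5477·(-2) + 0.7303·(-4) + (-0.3651)·0 = -3.4689; e_2·c_3 = 0.5216·3 + 0.8085·(-3) + (-0.0782)·(-2) + 0.1565·(-4) + (-0.2087)·0 = -1.3302.
u_3 = c_3 + 3.4689·e_1 + 1.3302·e_2 = (3.6939, -2.5578, -0.2041, -1.2585, -1.5442).
‖u_3‖ = 4.9191, so e_3 = (0.7509, -0.5200, -0.0415, -0.2558, -0.3139).
e_1·c_4 = 0.0000·(-4) + (-0.1826)·2 + 0.5477·(-2) + 0.7303·(-3) + (-0.3651)·4 = -5.1121; e_2·c_4 = 0.5216·(-4) + 0.8085·2 + (-0.0782)·(-2) + 0.1565·(-3) + (-0.2087)·4 = -1.6171; e_3·c_4 = 0.7509·(-4) + (-0.5200)·2 + (-0.0415)·(-2) + (-0.2558)·(-3) + (-0.3139)·4 = -4.4489.
u_4 = c_4 + 5.1121·e_1 + 1.6171·e_2 + 4.4489·e_3 = (0.1843, 0.0608, 0.4889, -0.1518, 0.3993).
‖u_4‖ = 0.6776, so e_4 = (0.2720, 0.0898, 0.7215, -0.2240, 0.5893).
Qᵀb = (1.8257, 3.1298, -3.5583, 2.3084).
Back-substitute: x_4 = 2.3084/0.6776 = 3.4065.
x_3 = (-3.5583 + 4.4489·3.4065)/4.9191 = 2.3576.
x_2 = (3.1298 + 1.3302·2.3576 + 1.6171·3.4065)/3.8341 = 3.0710.
x_1 = (1.8257 + 4.9295·3.0710 + 3.4689·2.3576 + 5.1121·3.4065)/5.4772 = 7.7698.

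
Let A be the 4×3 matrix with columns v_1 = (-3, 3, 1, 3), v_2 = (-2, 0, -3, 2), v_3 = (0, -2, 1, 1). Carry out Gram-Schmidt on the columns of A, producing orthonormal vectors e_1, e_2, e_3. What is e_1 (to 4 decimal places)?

v_1 = (-3, 3, 1, 3); ‖v_1‖ = 5.2915, so e_1 = (-0.5669, 0.5669, 0.1890, 0.5669).

e_1 = (-0.5669, 0.5669, 0.1890, 0.5669)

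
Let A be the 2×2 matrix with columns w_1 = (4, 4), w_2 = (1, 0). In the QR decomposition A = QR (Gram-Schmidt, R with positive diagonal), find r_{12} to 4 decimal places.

r_{12} = 0.7071

w_1 = (4, 4); ‖w_1‖ = 5.6569, so q_1 = (0.7071, 0.7071).
r_{12} = q_1·w_2 = 0.7071.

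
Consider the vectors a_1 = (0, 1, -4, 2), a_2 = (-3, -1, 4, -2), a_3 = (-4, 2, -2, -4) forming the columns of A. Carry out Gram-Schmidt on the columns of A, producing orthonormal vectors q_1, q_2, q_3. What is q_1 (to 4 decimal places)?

q_1 = (0.0000, 0.2182, -0.8729, 0.4364)

a_1 = (0, 1, -4, 2); ‖a_1‖ = 4.5826, so q_1 = (0.0000, 0.2182, -0.8729, 0.4364).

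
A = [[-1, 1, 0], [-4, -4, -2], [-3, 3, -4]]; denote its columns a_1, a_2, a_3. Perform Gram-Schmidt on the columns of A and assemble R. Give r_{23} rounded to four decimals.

r_{23} = -1.7365

e_1 = a_1/‖a_1‖ = (-1, -4, -3)/5.0990 = (-0.1961, -0.7845, -0.5883).
r_{12} = e_1·a_2 = 1.1767.
u_2 = a_2 − 1.1767·e_1 = (1.2308, -3.0769, 3.6923).
‖u_2‖ = 4.9614, so e_2 = (0.2481, -0.6202, 0.7442).
r_{23} = e_2·a_3 = -1.7365.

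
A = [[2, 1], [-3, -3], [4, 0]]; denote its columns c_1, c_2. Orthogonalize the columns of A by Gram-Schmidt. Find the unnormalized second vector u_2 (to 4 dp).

u_2 = (0.2414, -1.8621, -1.5172)

c_1 = (2, -3, 4); ‖c_1‖ = 5.3852, so e_1 = (0.3714, -0.5571, 0.7428).
e_1·c_2 = 0.3714·1 + (-0.5571)·(-3) + 0.7428·0 = 2.0426.
u_2 = c_2 − 2.0426·e_1 = (0.2414, -1.8621, -1.5172).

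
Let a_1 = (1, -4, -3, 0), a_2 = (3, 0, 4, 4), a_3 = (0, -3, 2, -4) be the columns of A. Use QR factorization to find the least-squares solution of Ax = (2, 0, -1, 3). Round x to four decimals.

x = (0.4201, 0.3409, -0.4756)

a_1 = (1, -4, -3, 0); ‖a_1‖ = 5.0990, so q_1 = (0.1961, -0.7845, -0.5883, 0.0000).
q_1·a_2 = 0.1961·3 + (-0.7845)·0 + (-0.5883)·4 + 0.0000·4 = -1.7650.
u_2 = a_2 + 1.7650·q_1 = (3.3462, -1.3846, 2.9615, 4.0000).
‖u_2‖ = 6.1550, so q_2 = (0.5436, -0.2250, 0.4812, 0.6499).
q_1·a_3 = 0.1961·0 + (-0.7845)·(-3) + (-0.5883)·2 + 0.0000·(-4) = 1.1767; q_2·a_3 = 0.5436·0 + (-0.2250)·(-3) + 0.4812·2 + 0.6499·(-4) = -0.9623.
u_3 = a_3 − 1.1767·q_1 + 0.9623·q_2 = (0.2924, -2.2934, 3.1553, -3.3746).
‖u_3‖ = 5.1662, so q_3 = (0.0566, -0.4439, 0.6108, -0.6532).
Qᵀb = (0.9806, 2.5558, -2.4572).
Back-substitute: x_3 = -2.4572/5.1662 = -0.4756.
x_2 = (2.5558 + 0.9623·(-0.4756))/6.1550 = 0.3409.
x_1 = (0.9806 + 1.7650·0.3409 − 1.1767·(-0.4756))/5.0990 = 0.4201.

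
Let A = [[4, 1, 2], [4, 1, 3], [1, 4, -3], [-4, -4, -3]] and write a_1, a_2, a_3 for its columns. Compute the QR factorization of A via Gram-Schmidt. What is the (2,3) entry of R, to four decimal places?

a_1 = (4, 4, 1, -4); ‖a_1‖ = 7.0000, so q_1 = (0.5714, 0.5714, 0.1429, -0.5714).
q_1·a_2 = 0.5714·1 + 0.5714·1 + 0.1429·4 + (-0.5714)·(-4) = 4.0000.
u_2 = a_2 − 4.0000·q_1 = (-1.2857, -1.2857, 3.4286, -1.7143).
‖u_2‖ = 4.2426, so q_2 = (-0.3030, -0.3030, 0.8081, -0.4041).
r_{23} = q_2·a_3 = -2.7274.

r_{23} = -2.7274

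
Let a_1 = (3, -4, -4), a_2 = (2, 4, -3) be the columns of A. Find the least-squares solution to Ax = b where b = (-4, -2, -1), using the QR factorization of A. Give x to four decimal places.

a_1 = (3, -4, -4); ‖a_1‖ = 6.4031, so q_1 = (0.4685, -0.6247, -0.6247).
q_1·a_2 = 0.4685·2 + (-0.6247)·4 + (-0.6247)·(-3) = 0.3123.
u_2 = a_2 − 0.3123·q_1 = (1.8537, 4.1951, -2.8049).
‖u_2‖ = 5.3761, so q_2 = (0.3448, 0.7803, -0.5217).
Qᵀb = (0.0000, -2.4181).
Back-substitute: x_2 = -2.4181/5.3761 = -0.4498.
x_1 = (0.0000 − 0.3123·(-0.4498))/6.4031 = 0.0219.

x = (0.0219, -0.4498)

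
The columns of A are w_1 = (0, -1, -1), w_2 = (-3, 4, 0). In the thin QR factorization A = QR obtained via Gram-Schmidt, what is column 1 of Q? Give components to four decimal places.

e_1 = (0.0000, -0.7071, -0.7071)

w_1 = (0, -1, -1); ‖w_1‖ = 1.4142, so e_1 = (0.0000, -0.7071, -0.7071).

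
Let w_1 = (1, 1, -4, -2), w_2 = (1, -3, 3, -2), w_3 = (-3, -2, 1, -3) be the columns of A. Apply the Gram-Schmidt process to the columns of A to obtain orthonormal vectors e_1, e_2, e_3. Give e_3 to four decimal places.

w_1 = (1, 1, -4, -2); ‖w_1‖ = 4.6904, so e_1 = (0.2132, 0.2132, -0.8528, -0.4264).
e_1·w_2 = 0.2132·1 + 0.2132·(-3) + (-0.8528)·3 + (-0.4264)·(-2) = -2.1320.
u_2 = w_2 + 2.1320·e_1 = (1.4545, -2.5455, 1.1818, -2.9091).
‖u_2‖ = 4.2959, so e_2 = (0.3386, -0.5925, 0.2751, -0.6772).
e_1·w_3 = 0.2132·(-3) + 0.2132·(-2) + (-0.8528)·1 + (-0.4264)·(-3) = -0.6396; e_2·w_3 = 0.3386·(-3) + (-0.5925)·(-2) + 0.2751·1 + (-0.6772)·(-3) = 2.4759.
u_3 = w_3 + 0.6396·e_1 − 2.4759·e_2 = (-3.7020, -0.3966, -0.2266, -1.5961).
‖u_3‖ = 4.0572, so e_3 = (-0.9125, -0.0977, -0.0559, -0.3934).

e_3 = (-0.9125, -0.0977, -0.0559, -0.3934)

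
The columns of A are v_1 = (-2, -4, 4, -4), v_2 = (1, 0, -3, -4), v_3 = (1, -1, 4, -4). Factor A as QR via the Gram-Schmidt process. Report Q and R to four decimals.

v_1 = (-2, -4, 4, -4); ‖v_1‖ = 7.2111, so e_1 = (-0.2774, -0.5547, 0.5547, -0.5547).
e_1·v_2 = (-0.2774)·1 + (-0.5547)·0 + 0.5547·(-3) + (-0.5547)·(-4) = 0.2774.
u_2 = v_2 − 0.2774·e_1 = (1.0769, 0.1538, -3.1538, -3.8462).
‖u_2‖ = 5.0915, so e_2 = (0.2115, 0.0302, -0.6194, -0.7554).
e_1·v_3 = (-0.2774)·1 + (-0.5547)·(-1) + 0.5547·4 + (-0.5547)·(-4) = 4.7150; e_2·v_3 = 0.2115·1 + 0.0302·(-1) + (-0.6194)·4 + (-0.7554)·(-4) = 0.7252.
u_3 = v_3 − 4.7150·e_1 − 0.7252·e_2 = (2.1543, 1.5935, 1.8338, -0.8368).
‖u_3‖ = 3.3531, so e_3 = (0.6425, 0.4752, 0.5469, -0.2496).

Q = [[-0.2774, 0.2115, 0.6425], [-0.5547, 0.0302, 0.4752], [0.5547, -0.6194, 0.5469], [-0.5547, -0.7554, -0.2496]], R = [[7.2111, 0.2774, 4.7150], [0.0000, 5.0915, 0.7252], [0.0000, 0.0000, 3.3531]]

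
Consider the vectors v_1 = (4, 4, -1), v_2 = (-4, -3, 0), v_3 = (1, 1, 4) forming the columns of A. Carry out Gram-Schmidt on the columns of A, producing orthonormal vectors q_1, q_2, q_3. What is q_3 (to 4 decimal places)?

q_3 = (-0.4685, 0.6247, 0.6247)

q_1 = v_1/‖v_1‖ = (4, 4, -1)/5.7446 = (0.6963, 0.6963, -0.1741).
r_{12} = q_1·v_2 = -4.8742.
u_2 = v_2 + 4.8742·q_1 = (-0.6061, 0.3939, -0.8485).
‖u_2‖ = 1.1146, so q_2 = (-0.5437, 0.3534, -0.7612).
r_{13} = q_1·v_3 = 0.6963; r_{23} = q_2·v_3 = -3.2352.
u_3 = v_3 − 0.6963·q_1 + 3.2352·q_2 = (-1.2439, 1.6585, 1.6585).
‖u_3‖ = 2.6550, so q_3 = (-0.4685, 0.6247, 0.6247).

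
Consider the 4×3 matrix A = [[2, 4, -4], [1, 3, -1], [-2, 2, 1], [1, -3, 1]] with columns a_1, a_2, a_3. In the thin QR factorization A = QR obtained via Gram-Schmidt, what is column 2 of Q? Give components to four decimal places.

q_2 = (0.5304, 0.4309, 0.4641, -0.5635)

a_1 = (2, 1, -2, 1); ‖a_1‖ = 3.1623, so q_1 = (0.6325, 0.3162, -0.6325, 0.3162).
q_1·a_2 = 0.6325·4 + 0.3162·3 + (-0.6325)·2 + 0.3162·(-3) = 1.2649.
u_2 = a_2 − 1.2649·q_1 = (3.2000, 2.6000, 2.8000, -3.4000).
‖u_2‖ = 6.0332, so q_2 = (0.5304, 0.4309, 0.4641, -0.5635).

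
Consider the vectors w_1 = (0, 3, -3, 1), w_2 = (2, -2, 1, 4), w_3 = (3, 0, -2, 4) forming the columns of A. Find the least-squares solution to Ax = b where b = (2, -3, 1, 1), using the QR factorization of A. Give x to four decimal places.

w_1 = (0, 3, -3, 1); ‖w_1‖ = 4.3589, so q_1 = (0.0000, 0.6882, -0.6882, 0.2294).
q_1·w_2 = 0.0000·2 + 0.6882·(-2) + (-0.6882)·1 + 0.2294·4 = -1.1471.
u_2 = w_2 + 1.1471·q_1 = (2.0000, -1.2105, 0.2105, 4.2632).
‖u_2‖ = 4.8666, so q_2 = (0.4110, -0.2487, 0.0433, 0.8760).
q_1·w_3 = 0.0000·3 + 0.6882·0 + (-0.6882)·(-2) + 0.2294·4 = 2.2942; q_2·w_3 = 0.4110·3 + (-0.2487)·0 + 0.0433·(-2) + 0.8760·4 = 4.6503.
u_3 = w_3 − 2.2942·q_1 − 4.6503·q_2 = (1.0889, -0.4222, -0.6222, -0.6000).
‖u_3‖ = 1.4530, so q_3 = (0.7494, -0.2906, -0.4282, -0.4129).
Qᵀb = (-2.5236, 2.4874, 1.5294).
Back-substitute: x_3 = 1.5294/1.4530 = 1.0526.
x_2 = (2.4874 − 4.6503·1.0526)/4.8666 = -0.4947.
x_1 = (-2.5236 + 1.1471·(-0.4947) − 2.2942·1.0526)/4.3589 = -1.2632.

x = (-1.2632, -0.4947, 1.0526)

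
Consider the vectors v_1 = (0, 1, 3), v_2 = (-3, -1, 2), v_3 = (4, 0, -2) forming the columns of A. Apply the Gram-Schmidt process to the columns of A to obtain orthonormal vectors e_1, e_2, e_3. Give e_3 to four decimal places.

v_1 = (0, 1, 3); ‖v_1‖ = 3.1623, so e_1 = (0.0000, 0.3162, 0.9487).
e_1·v_2 = 0.0000·(-3) + 0.3162·(-1) + 0.9487·2 = 1.5811.
u_2 = v_2 − 1.5811·e_1 = (-3.0000, -1.5000, 0.5000).
‖u_2‖ = 3.3912, so e_2 = (-0.8847, -0.4423, 0.1474).
e_1·v_3 = 0.0000·4 + 0.3162·0 + 0.9487·(-2) = -1.8974; e_2·v_3 = (-0.8847)·4 + (-0.4423)·0 + 0.1474·(-2) = -3.8335.
u_3 = v_3 + 1.8974·e_1 + 3.8335·e_2 = (0.6087, -1.0957, 0.3652).
‖u_3‖ = 1.3055, so e_3 = (0.4663, -0.8393, 0.2798).

e_3 = (0.4663, -0.8393, 0.2798)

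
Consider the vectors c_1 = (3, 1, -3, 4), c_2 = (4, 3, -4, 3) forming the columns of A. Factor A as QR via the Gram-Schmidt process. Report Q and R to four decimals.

c_1 = (3, 1, -3, 4); ‖c_1‖ = 5.9161, so e_1 = (0.5071, 0.1690, -0.5071, 0.6761).
e_1·c_2 = 0.5071·4 + 0.1690·3 + (-0.5071)·(-4) + 0.6761·3 = 6.5922.
u_2 = c_2 − 6.5922·e_1 = (0.6571, 1.8857, -0.6571, -1.4571).
‖u_2‖ = 2.5579, so e_2 = (0.2569, 0.7372, -0.2569, -0.5697).

Q = [[0.5071, 0.2569], [0.1690, 0.7372], [-0.5071, -0.2569], [0.6761, -0.5697]], R = [[5.9161, 6.5922], [0.0000, 2.5579]]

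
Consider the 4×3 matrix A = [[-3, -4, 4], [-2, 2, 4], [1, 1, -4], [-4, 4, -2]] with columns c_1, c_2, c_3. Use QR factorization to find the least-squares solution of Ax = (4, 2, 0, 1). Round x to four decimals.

e_1 = c_1/‖c_1‖ = (-3, -2, 1, -4)/5.4772 = (-0.5477, -0.3651, 0.1826, -0.7303).
r_{12} = e_1·c_2 = -1.2780.
u_2 = c_2 + 1.2780·e_1 = (-4.7000, 1.5333, 1.2333, 3.0667).
‖u_2‖ = 5.9470, so e_2 = (-0.7903, 0.2578, 0.2074, 0.5157).
r_{13} = e_1·c_3 = -2.9212; r_{23} = e_2·c_3 = -3.9908.
u_3 = c_3 + 2.9212·e_1 + 3.9908·e_2 = (-0.7540, 3.9623, -2.6390, -2.0754).
‖u_3‖ = 5.2479, so e_3 = (-0.1437, 0.7550, -0.5029, -0.3955).
Qᵀb = (-3.6515, -2.1299, 0.5399).
Back-substitute: x_3 = 0.5399/5.2479 = 0.1029.
x_2 = (-2.1299 + 3.9908·0.1029)/5.9470 = -0.2891.
x_1 = (-3.6515 + 1.2780·(-0.2891) + 2.9212·0.1029)/5.4772 = -0.6793.

x = (-0.6793, -0.2891, 0.1029)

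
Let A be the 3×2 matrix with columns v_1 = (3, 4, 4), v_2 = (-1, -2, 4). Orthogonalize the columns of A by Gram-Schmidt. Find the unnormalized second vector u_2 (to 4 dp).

u_2 = (-1.3659, -2.4878, 3.5122)

v_1 = (3, 4, 4); ‖v_1‖ = 6.4031, so e_1 = (0.4685, 0.6247, 0.6247).
e_1·v_2 = 0.4685·(-1) + 0.6247·(-2) + 0.6247·4 = 0.7809.
u_2 = v_2 − 0.7809·e_1 = (-1.3659, -2.4878, 3.5122).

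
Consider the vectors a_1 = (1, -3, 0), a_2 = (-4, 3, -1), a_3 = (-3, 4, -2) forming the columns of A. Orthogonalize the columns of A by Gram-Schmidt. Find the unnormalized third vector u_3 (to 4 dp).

a_1 = (1, -3, 0); ‖a_1‖ = 3.1623, so e_1 = (0.3162, -0.9487, 0.0000).
e_1·a_2 = 0.3162·(-4) + (-0.9487)·3 + 0.0000·(-1) = -4.1110.
u_2 = a_2 + 4.1110·e_1 = (-2.7000, -0.9000, -1.0000).
‖u_2‖ = 3.0166, so e_2 = (-0.8950, -0.2983, -0.3315).
e_1·a_3 = 0.3162·(-3) + (-0.9487)·4 + 0.0000·(-2) = -4.7434; e_2·a_3 = (-0.8950)·(-3) + (-0.2983)·4 + (-0.3315)·(-2) = 2.1547.
u_3 = a_3 + 4.7434·e_1 − 2.1547·e_2 = (0.4286, 0.1429, -1.2857).

u_3 = (0.4286, 0.1429, -1.2857)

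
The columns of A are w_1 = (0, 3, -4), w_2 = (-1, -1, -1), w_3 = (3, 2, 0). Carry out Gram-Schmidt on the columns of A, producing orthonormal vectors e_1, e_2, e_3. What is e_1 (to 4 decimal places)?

w_1 = (0, 3, -4); ‖w_1‖ = 5.0000, so e_1 = (0.0000, 0.6000, -0.8000).

e_1 = (0.0000, 0.6000, -0.8000)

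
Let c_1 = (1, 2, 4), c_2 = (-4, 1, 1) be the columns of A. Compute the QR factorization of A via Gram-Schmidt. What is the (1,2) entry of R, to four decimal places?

r_{12} = 0.4364

c_1 = (1, 2, 4); ‖c_1‖ = 4.5826, so q_1 = (0.2182, 0.4364, 0.8729).
r_{12} = q_1·c_2 = 0.4364.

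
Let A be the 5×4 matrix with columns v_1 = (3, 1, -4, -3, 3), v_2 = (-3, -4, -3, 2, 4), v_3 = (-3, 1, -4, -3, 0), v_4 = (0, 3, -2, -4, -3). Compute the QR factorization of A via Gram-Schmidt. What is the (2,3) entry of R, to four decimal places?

v_1 = (3, 1, -4, -3, 3); ‖v_1‖ = 6.6332, so e_1 = (0.4523, 0.1508, -0.6030, -0.4523, 0.4523).
e_1·v_2 = 0.4523·(-3) + 0.1508·(-4) + (-0.6030)·(-3) + (-0.4523)·2 + 0.4523·4 = 0.7538.
u_2 = v_2 − 0.7538·e_1 = (-3.3409, -4.1136, -2.5455, 2.3409, 3.6591).
‖u_2‖ = 7.3097, so e_2 = (-0.4571, -0.5628, -0.3482, 0.3202, 0.5006).
r_{23} = e_2·v_3 = 1.2406.

r_{23} = 1.2406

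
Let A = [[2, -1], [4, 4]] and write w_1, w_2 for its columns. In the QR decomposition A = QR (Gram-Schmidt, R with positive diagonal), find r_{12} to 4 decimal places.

w_1 = (2, 4); ‖w_1‖ = 4.4721, so q_1 = (0.4472, 0.8944).
r_{12} = q_1·w_2 = 3.1305.

r_{12} = 3.1305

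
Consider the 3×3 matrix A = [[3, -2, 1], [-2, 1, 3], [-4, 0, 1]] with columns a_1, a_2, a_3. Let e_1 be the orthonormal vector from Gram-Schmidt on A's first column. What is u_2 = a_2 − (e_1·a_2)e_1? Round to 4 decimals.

a_1 = (3, -2, -4); ‖a_1‖ = 5.3852, so e_1 = (0.5571, -0.3714, -0.7428).
e_1·a_2 = 0.5571·(-2) + (-0.3714)·1 + (-0.7428)·0 = -1.4856.
u_2 = a_2 + 1.4856·e_1 = (-1.1724, 0.4483, -1.1034).

u_2 = (-1.1724, 0.4483, -1.1034)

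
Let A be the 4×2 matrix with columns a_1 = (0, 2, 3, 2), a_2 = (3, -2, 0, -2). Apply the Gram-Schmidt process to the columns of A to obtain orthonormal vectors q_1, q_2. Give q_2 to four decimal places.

q_2 = (0.8246, -0.2910, 0.3881, -0.2910)

a_1 = (0, 2, 3, 2); ‖a_1‖ = 4.1231, so q_1 = (0.0000, 0.4851, 0.7276, 0.4851).
q_1·a_2 = 0.0000·3 + 0.4851·(-2) + 0.7276·0 + 0.4851·(-2) = -1.9403.
u_2 = a_2 + 1.9403·q_1 = (3.0000, -1.0588, 1.4118, -1.0588).
‖u_2‖ = 3.6380, so q_2 = (0.8246, -0.2910, 0.3881, -0.2910).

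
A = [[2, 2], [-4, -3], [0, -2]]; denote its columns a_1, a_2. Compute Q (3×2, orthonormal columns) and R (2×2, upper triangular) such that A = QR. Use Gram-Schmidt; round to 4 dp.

q_1 = a_1/‖a_1‖ = (2, -4, 0)/4.4721 = (0.4472, -0.8944, 0.0000).
r_{12} = q_1·a_2 = 3.5777.
u_2 = a_2 − 3.5777·q_1 = (0.4000, 0.2000, -2.0000).
‖u_2‖ = 2.0494, so q_2 = (0.1952, 0.0976, -0.9759).

Q = [[0.4472, 0.1952], [-0.8944, 0.0976], [0.0000, -0.9759]], R = [[4.4721, 3.5777], [0.0000, 2.0494]]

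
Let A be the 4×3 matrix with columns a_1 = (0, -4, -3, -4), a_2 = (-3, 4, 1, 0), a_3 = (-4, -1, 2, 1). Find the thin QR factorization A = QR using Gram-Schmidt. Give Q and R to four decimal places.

Q = [[0.0000, -0.7235, -0.6443], [-0.6247, 0.5176, -0.5846], [-0.4685, -0.0941, 0.4055], [-0.6247, -0.4470, 0.2805]], R = [[6.4031, -2.9673, -0.9370], [0.0000, 4.1467, 1.7410], [0.0000, 0.0000, 4.2533]]

a_1 = (0, -4, -3, -4); ‖a_1‖ = 6.4031, so q_1 = (0.0000, -0.6247, -0.4685, -0.6247).
q_1·a_2 = 0.0000·(-3) + (-0.6247)·4 + (-0.4685)·1 + (-0.6247)·0 = -2.9673.
u_2 = a_2 + 2.9673·q_1 = (-3.0000, 2.1463, -0.3902, -1.8537).
‖u_2‖ = 4.1467, so q_2 = (-0.7235, 0.5176, -0.0941, -0.4470).
q_1·a_3 = 0.0000·(-4) + (-0.6247)·(-1) + (-0.4685)·2 + (-0.6247)·1 = -0.9370; q_2·a_3 = (-0.7235)·(-4) + 0.5176·(-1) + (-0.0941)·2 + (-0.4470)·1 = 1.7410.
u_3 = a_3 + 0.9370·q_1 − 1.7410·q_2 = (-2.7404, -2.4865, 1.7248, 1.1929).
‖u_3‖ = 4.2533, so q_3 = (-0.6443, -0.5846, 0.4055, 0.2805).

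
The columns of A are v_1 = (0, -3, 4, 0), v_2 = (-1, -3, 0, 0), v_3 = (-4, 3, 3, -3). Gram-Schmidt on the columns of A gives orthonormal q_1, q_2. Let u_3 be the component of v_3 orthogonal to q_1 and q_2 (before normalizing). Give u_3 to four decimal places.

u_3 = (-4.8994, 1.6331, 1.2249, -3.0000)

v_1 = (0, -3, 4, 0); ‖v_1‖ = 5.0000, so q_1 = (0.0000, -0.6000, 0.8000, 0.0000).
q_1·v_2 = 0.0000·(-1) + (-0.6000)·(-3) + 0.8000·0 + 0.0000·0 = 1.8000.
u_2 = v_2 − 1.8000·q_1 = (-1.0000, -1.9200, -1.4400, 0.0000).
‖u_2‖ = 2.6000, so q_2 = (-0.3846, -0.7385, -0.5538, 0.0000).
q_1·v_3 = 0.0000·(-4) + (-0.6000)·3 + 0.8000·3 + 0.0000·(-3) = 0.6000; q_2·v_3 = (-0.3846)·(-4) + (-0.7385)·3 + (-0.5538)·3 + 0.0000·(-3) = -2.3385.
u_3 = v_3 − 0.6000·q_1 + 2.3385·q_2 = (-4.8994, 1.6331, 1.2249, -3.0000).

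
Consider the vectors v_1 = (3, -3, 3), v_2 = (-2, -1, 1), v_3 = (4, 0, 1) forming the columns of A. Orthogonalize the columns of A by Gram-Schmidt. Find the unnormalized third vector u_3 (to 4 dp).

v_1 = (3, -3, 3); ‖v_1‖ = 5.1962, so q_1 = (0.5774, -0.5774, 0.5774).
q_1·v_2 = 0.5774·(-2) + (-0.5774)·(-1) + 0.5774·1 = 0.0000.
u_2 = v_2 + 0.0000·q_1 = (-2.0000, -1.0000, 1.0000).
‖u_2‖ = 2.4495, so q_2 = (-0.8165, -0.4082, 0.4082).
q_1·v_3 = 0.5774·4 + (-0.5774)·0 + 0.5774·1 = 2.8868; q_2·v_3 = (-0.8165)·4 + (-0.4082)·0 + 0.4082·1 = -2.8577.
u_3 = v_3 − 2.8868·q_1 + 2.8577·q_2 = (0.0000, 0.5000, 0.5000).

u_3 = (0.0000, 0.5000, 0.5000)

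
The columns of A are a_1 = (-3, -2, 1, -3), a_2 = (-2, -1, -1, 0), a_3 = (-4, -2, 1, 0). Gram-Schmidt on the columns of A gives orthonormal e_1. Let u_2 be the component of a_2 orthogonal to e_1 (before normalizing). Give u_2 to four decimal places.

u_2 = (-1.0870, -0.3913, -1.3043, 0.9130)

a_1 = (-3, -2, 1, -3); ‖a_1‖ = 4.7958, so e_1 = (-0.6255, -0.4170, 0.2085, -0.6255).
e_1·a_2 = (-0.6255)·(-2) + (-0.4170)·(-1) + 0.2085·(-1) + (-0.6255)·0 = 1.4596.
u_2 = a_2 − 1.4596·e_1 = (-1.0870, -0.3913, -1.3043, 0.9130).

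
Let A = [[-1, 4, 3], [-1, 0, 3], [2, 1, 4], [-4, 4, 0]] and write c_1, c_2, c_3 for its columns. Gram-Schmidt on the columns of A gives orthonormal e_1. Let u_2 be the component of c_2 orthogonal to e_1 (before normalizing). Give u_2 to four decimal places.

e_1 = c_1/‖c_1‖ = (-1, -1, 2, -4)/4.6904 = (-0.2132, -0.2132, 0.4264, -0.8528).
r_{12} = e_1·c_2 = -3.8376.
u_2 = c_2 + 3.8376·e_1 = (3.1818, -0.8182, 2.6364, 0.7273).

u_2 = (3.1818, -0.8182, 2.6364, 0.7273)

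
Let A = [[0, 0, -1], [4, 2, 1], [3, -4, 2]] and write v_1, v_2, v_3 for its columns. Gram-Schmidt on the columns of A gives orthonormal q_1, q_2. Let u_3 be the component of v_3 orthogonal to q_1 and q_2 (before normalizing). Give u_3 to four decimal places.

q_1 = v_1/‖v_1‖ = (0, 4, 3)/5.0000 = (0.0000, 0.8000, 0.6000).
r_{12} = q_1·v_2 = -0.8000.
u_2 = v_2 + 0.8000·q_1 = (0.0000, 2.6400, -3.5200).
‖u_2‖ = 4.4000, so q_2 = (0.0000, 0.6000, -0.8000).
r_{13} = q_1·v_3 = 2.0000; r_{23} = q_2·v_3 = -1.0000.
u_3 = v_3 − 2.0000·q_1 + 1.0000·q_2 = (-1.0000, 0.0000, 0.0000).

u_3 = (-1.0000, 0.0000, 0.0000)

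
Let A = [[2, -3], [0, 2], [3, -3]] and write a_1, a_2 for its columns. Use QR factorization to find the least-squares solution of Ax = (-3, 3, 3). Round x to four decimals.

a_1 = (2, 0, 3); ‖a_1‖ = 3.6056, so e_1 = (0.5547, 0.0000, 0.8321).
e_1·a_2 = 0.5547·(-3) + 0.0000·2 + 0.8321·(-3) = -4.1603.
u_2 = a_2 + 4.1603·e_1 = (-0.6923, 2.0000, 0.4615).
‖u_2‖ = 2.1662, so e_2 = (-0.3196, 0.9233, 0.2131).
Qᵀb = (0.8321, 4.3679).
Back-substitute: x_2 = 4.3679/2.1662 = 2.0164.
x_1 = (0.8321 + 4.1603·2.0164)/3.6056 = 2.5574.

x = (2.5574, 2.0164)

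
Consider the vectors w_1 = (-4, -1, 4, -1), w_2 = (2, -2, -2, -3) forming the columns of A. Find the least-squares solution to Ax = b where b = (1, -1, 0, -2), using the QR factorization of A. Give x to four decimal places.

x = (0.1501, 0.5548)

q_1 = w_1/‖w_1‖ = (-4, -1, 4, -1)/5.8310 = (-0.6860, -0.1715, 0.6860, -0.1715).
r_{12} = q_1·w_2 = -1.8865.
u_2 = w_2 + 1.8865·q_1 = (0.7059, -2.3235, -0.7059, -3.3235).
‖u_2‖ = 4.1763, so q_2 = (0.1690, -0.5564, -0.1690, -0.7958).
Qᵀb = (-0.1715, 2.3170).
Back-substitute: x_2 = 2.3170/4.1763 = 0.5548.
x_1 = (-0.1715 + 1.8865·0.5548)/5.8310 = 0.1501.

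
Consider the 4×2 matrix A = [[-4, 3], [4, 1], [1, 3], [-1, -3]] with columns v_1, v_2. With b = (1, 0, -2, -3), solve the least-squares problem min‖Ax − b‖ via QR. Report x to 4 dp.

q_1 = v_1/‖v_1‖ = (-4, 4, 1, -1)/5.8310 = (-0.6860, 0.6860, 0.1715, -0.1715).
r_{12} = q_1·v_2 = -0.3430.
u_2 = v_2 + 0.3430·q_1 = (2.7647, 1.2353, 3.0588, -3.0588).
‖u_2‖ = 5.2804, so q_2 = (0.5236, 0.2339, 0.5793, -0.5793).
Qᵀb = (-0.5145, 1.1029).
Back-substitute: x_2 = 1.1029/5.2804 = 0.2089.
x_1 = (-0.5145 + 0.3430·0.2089)/5.8310 = -0.0759.

x = (-0.0759, 0.2089)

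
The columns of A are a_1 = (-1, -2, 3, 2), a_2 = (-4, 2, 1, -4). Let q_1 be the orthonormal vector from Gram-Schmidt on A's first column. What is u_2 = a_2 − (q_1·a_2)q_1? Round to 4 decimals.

u_2 = (-4.2778, 1.4444, 1.8333, -3.4444)

a_1 = (-1, -2, 3, 2); ‖a_1‖ = 4.2426, so q_1 = (-0.2357, -0.4714, 0.7071, 0.4714).
q_1·a_2 = (-0.2357)·(-4) + (-0.4714)·2 + 0.7071·1 + 0.4714·(-4) = -1.1785.
u_2 = a_2 + 1.1785·q_1 = (-4.2778, 1.4444, 1.8333, -3.4444).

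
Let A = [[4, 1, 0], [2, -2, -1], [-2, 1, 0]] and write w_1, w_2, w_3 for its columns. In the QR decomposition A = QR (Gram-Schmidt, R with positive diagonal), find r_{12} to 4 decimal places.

r_{12} = -0.4082

w_1 = (4, 2, -2); ‖w_1‖ = 4.8990, so q_1 = (0.8165, 0.4082, -0.4082).
r_{12} = q_1·w_2 = -0.4082.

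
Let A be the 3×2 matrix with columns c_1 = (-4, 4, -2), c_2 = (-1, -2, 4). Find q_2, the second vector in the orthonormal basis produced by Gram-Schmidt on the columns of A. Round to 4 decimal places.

q_1 = c_1/‖c_1‖ = (-4, 4, -2)/6.0000 = (-0.6667, 0.6667, -0.3333).
r_{12} = q_1·c_2 = -2.0000.
u_2 = c_2 + 2.0000·q_1 = (-2.3333, -0.6667, 3.3333).
‖u_2‖ = 4.1231, so q_2 = (-0.5659, -0.1617, 0.8085).

q_2 = (-0.5659, -0.1617, 0.8085)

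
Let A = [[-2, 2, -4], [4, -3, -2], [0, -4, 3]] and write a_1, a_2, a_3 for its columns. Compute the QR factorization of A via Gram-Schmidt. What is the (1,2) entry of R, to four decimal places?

a_1 = (-2, 4, 0); ‖a_1‖ = 4.4721, so q_1 = (-0.4472, 0.8944, 0.0000).
r_{12} = q_1·a_2 = -3.5777.

r_{12} = -3.5777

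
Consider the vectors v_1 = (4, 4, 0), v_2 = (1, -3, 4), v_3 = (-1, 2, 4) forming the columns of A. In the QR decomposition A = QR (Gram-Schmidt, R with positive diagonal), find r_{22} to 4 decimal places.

v_1 = (4, 4, 0); ‖v_1‖ = 5.6569, so e_1 = (0.7071, 0.7071, 0.0000).
e_1·v_2 = 0.7071·1 + 0.7071·(-3) + 0.0000·4 = -1.4142.
u_2 = v_2 + 1.4142·e_1 = (2.0000, -2.0000, 4.0000).
r_{22} = ‖u_2‖ = 4.8990.

r_{22} = 4.8990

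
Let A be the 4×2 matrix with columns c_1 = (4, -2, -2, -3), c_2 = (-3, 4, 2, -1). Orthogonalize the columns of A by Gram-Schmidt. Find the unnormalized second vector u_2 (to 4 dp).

u_2 = (-0.4545, 2.7273, 0.7273, -2.9091)

e_1 = c_1/‖c_1‖ = (4, -2, -2, -3)/5.7446 = (0.6963, -0.3482, -0.3482, -0.5222).
r_{12} = e_1·c_2 = -3.6556.
u_2 = c_2 + 3.6556·e_1 = (-0.4545, 2.7273, 0.7273, -2.9091).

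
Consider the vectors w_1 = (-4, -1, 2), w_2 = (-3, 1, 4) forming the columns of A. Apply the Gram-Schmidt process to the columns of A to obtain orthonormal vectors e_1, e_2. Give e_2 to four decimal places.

e_2 = (0.2086, 0.6417, 0.7380)

e_1 = w_1/‖w_1‖ = (-4, -1, 2)/4.5826 = (-0.8729, -0.2182, 0.4364).
r_{12} = e_1·w_2 = 4.1461.
u_2 = w_2 − 4.1461·e_1 = (0.6190, 1.9048, 2.1905).
‖u_2‖ = 2.9681, so e_2 = (0.2086, 0.6417, 0.7380).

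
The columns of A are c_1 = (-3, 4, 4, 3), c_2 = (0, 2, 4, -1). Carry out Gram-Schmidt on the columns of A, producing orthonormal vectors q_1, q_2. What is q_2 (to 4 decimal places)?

q_1 = c_1/‖c_1‖ = (-3, 4, 4, 3)/7.0711 = (-0.4243, 0.5657, 0.5657, 0.4243).
r_{12} = q_1·c_2 = 2.9698.
u_2 = c_2 − 2.9698·q_1 = (1.2600, 0.3200, 2.3200, -2.2600).
‖u_2‖ = 3.4900, so q_2 = (0.3610, 0.0917, 0.6648, -0.6476).

q_2 = (0.3610, 0.0917, 0.6648, -0.6476)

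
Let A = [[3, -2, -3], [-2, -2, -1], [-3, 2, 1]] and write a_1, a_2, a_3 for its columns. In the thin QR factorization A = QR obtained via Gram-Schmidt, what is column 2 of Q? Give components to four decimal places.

q_2 = (-0.3015, -0.9045, 0.3015)

a_1 = (3, -2, -3); ‖a_1‖ = 4.6904, so q_1 = (0.6396, -0.4264, -0.6396).
q_1·a_2 = 0.6396·(-2) + (-0.4264)·(-2) + (-0.6396)·2 = -1.7056.
u_2 = a_2 + 1.7056·q_1 = (-0.9091, -2.7273, 0.9091).
‖u_2‖ = 3.0151, so q_2 = (-0.3015, -0.9045, 0.3015).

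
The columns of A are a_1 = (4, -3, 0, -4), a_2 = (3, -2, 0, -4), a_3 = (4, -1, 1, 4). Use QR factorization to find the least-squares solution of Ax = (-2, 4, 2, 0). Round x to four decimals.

a_1 = (4, -3, 0, -4); ‖a_1‖ = 6.4031, so e_1 = (0.6247, -0.4685, 0.0000, -0.6247).
e_1·a_2 = 0.6247·3 + (-0.4685)·(-2) + 0.0000·0 + (-0.6247)·(-4) = 5.3099.
u_2 = a_2 − 5.3099·e_1 = (-0.3171, 0.4878, 0.0000, -0.6829).
‖u_2‖ = 0.8971, so e_2 = (-0.3534, 0.5437, 0.0000, -0.7612).
e_1·a_3 = 0.6247·4 + (-0.4685)·(-1) + 0.0000·1 + (-0.6247)·4 = 0.4685; e_2·a_3 = (-0.3534)·4 + 0.5437·(-1) + 0.0000·1 + (-0.7612)·4 = -5.0023.
u_3 = a_3 − 0.4685·e_1 + 5.0023·e_2 = (1.9394, 1.9394, 1.0000, 0.4848).
‖u_3‖ = 2.9593, so e_3 = (0.6554, 0.6554, 0.3379, 0.1638).
Qᵀb = (-3.1235, 2.8818, 1.9865).
Back-substitute: x_3 = 1.9865/2.9593 = 0.6713.
x_2 = (2.8818 + 5.0023·0.6713)/0.8971 = 6.9550.
x_1 = (-3.1235 − 5.3099·6.9550 − 0.4685·0.6713)/6.4031 = -6.3045.

x = (-6.3045, 6.9550, 0.6713)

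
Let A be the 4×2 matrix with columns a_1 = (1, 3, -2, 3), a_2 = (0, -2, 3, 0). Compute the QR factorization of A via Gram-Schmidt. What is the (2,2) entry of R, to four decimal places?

a_1 = (1, 3, -2, 3); ‖a_1‖ = 4.7958, so e_1 = (0.2085, 0.6255, -0.4170, 0.6255).
e_1·a_2 = 0.2085·0 + 0.6255·(-2) + (-0.4170)·3 + 0.6255·0 = -2.5022.
u_2 = a_2 + 2.5022·e_1 = (0.5217, -0.4348, 1.9565, 1.5652).
r_{22} = ‖u_2‖ = 2.5960.

r_{22} = 2.5960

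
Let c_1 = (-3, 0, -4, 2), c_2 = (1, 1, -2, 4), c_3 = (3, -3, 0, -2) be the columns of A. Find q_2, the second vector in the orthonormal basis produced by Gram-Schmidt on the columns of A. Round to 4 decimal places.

q_2 = (0.5831, 0.2487, -0.0514, 0.7717)

q_1 = c_1/‖c_1‖ = (-3, 0, -4, 2)/5.3852 = (-0.5571, 0.0000, -0.7428, 0.3714).
r_{12} = q_1·c_2 = 2.4140.
u_2 = c_2 − 2.4140·q_1 = (2.3448, 1.0000, -0.2069, 3.1034).
‖u_2‖ = 4.0215, so q_2 = (0.5831, 0.2487, -0.0514, 0.7717).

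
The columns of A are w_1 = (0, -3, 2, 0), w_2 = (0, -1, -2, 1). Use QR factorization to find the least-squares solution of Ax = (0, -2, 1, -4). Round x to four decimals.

w_1 = (0, -3, 2, 0); ‖w_1‖ = 3.6056, so e_1 = (0.0000, -0.8321, 0.5547, 0.0000).
e_1·w_2 = 0.0000·0 + (-0.8321)·(-1) + 0.5547·(-2) + 0.0000·1 = -0.2774.
u_2 = w_2 + 0.2774·e_1 = (0.0000, -1.2308, -1.8462, 1.0000).
‖u_2‖ = 2.4337, so e_2 = (0.0000, -0.5057, -0.7586, 0.4109).
Qᵀb = (2.2188, -1.3907).
Back-substitute: x_2 = -1.3907/2.4337 = -0.5714.
x_1 = (2.2188 + 0.2774·(-0.5714))/3.6056 = 0.5714.

x = (0.5714, -0.5714)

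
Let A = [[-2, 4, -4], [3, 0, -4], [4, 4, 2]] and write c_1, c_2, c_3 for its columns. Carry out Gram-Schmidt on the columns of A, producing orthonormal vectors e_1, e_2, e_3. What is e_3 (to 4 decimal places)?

e_3 = (-0.4082, -0.8165, 0.4082)

e_1 = c_1/‖c_1‖ = (-2, 3, 4)/5.3852 = (-0.3714, 0.5571, 0.7428).
r_{12} = e_1·c_2 = 1.4856.
u_2 = c_2 − 1.4856·e_1 = (4.5517, -0.8276, 2.8966).
‖u_2‖ = 5.4583, so e_2 = (0.8339, -0.1516, 0.5307).
r_{13} = e_1·c_3 = 0.7428; r_{23} = e_2·c_3 = -1.6678.
u_3 = c_3 − 0.7428·e_1 + 1.6678·e_2 = (-2.3333, -4.6667, 2.3333).
‖u_3‖ = 5.7155, so e_3 = (-0.4082, -0.8165, 0.4082).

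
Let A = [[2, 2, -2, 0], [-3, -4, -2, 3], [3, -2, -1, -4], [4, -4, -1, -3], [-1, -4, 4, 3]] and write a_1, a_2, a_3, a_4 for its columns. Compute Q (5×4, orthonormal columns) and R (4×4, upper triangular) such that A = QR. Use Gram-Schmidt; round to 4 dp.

Q = [[0.3203, 0.2812, -0.2691, 0.7874], [-0.4804, -0.5556, -0.6590, 0.1190], [0.4804, -0.2469, -0.1082, -0.4584], [0.6405, -0.5076, -0.1071, 0.1323], [-0.1601, -0.5419, 0.6857, 0.3717]], R = [[6.2450, -0.3203, -1.4412, -5.7646], [0.0000, 7.4765, -0.8643, -0.7819], [0.0000, 0.0000, 4.8142, 0.8343], [0.0000, 0.0000, 0.0000, 2.9089]]

a_1 = (2, -3, 3, 4, -1); ‖a_1‖ = 6.2450, so q_1 = (0.3203, -0.4804, 0.4804, 0.6405, -0.1601).
q_1·a_2 = 0.3203·2 + (-0.4804)·(-4) + 0.4804·(-2) + 0.6405·(-4) + (-0.1601)·(-4) = -0.3203.
u_2 = a_2 + 0.3203·q_1 = (2.1026, -4.1538, -1.8462, -3.7949, -4.0513).
‖u_2‖ = 7.4765, so q_2 = (0.2812, -0.5556, -0.2469, -0.5076, -0.5419).
q_1·a_3 = 0.3203·(-2) + (-0.4804)·(-2) + 0.4804·(-1) + 0.6405·(-1) + (-0.1601)·4 = -1.4412; q_2·a_3 = 0.2812·(-2) + (-0.5556)·(-2) + (-0.2469)·(-1) + (-0.5076)·(-1) + (-0.5419)·4 = -0.8643.
u_3 = a_3 + 1.4412·q_1 + 0.8643·q_2 = (-1.2954, -3.1725, -0.5211, -0.5156, 3.3009).
‖u_3‖ = 4.8142, so q_3 = (-0.2691, -0.6590, -0.1082, -0.1071, 0.6857).
q_1·a_4 = 0.3203·0 + (-0.4804)·3 + 0.4804·(-4) + 0.6405·(-3) + (-0.1601)·3 = -5.7646; q_2·a_4 = 0.2812·0 + (-0.5556)·3 + (-0.2469)·(-4) + (-0.5076)·(-3) + (-0.5419)·3 = -0.7819; q_3·a_4 = (-0.2691)·0 + (-0.6590)·3 + (-0.1082)·(-4) + (-0.1071)·(-3) + 0.6857·3 = 0.8343.
u_4 = a_4 + 5.7646·q_1 + 0.7819·q_2 − 0.8343·q_3 = (2.2906, 0.3461, -1.3335, 0.3848, 1.0811).
‖u_4‖ = 2.9089, so q_4 = (0.7874, 0.1190, -0.4584, 0.1323, 0.3717).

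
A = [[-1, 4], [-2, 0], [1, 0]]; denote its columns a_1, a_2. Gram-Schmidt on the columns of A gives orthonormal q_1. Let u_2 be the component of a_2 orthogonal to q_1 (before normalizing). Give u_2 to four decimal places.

a_1 = (-1, -2, 1); ‖a_1‖ = 2.4495, so q_1 = (-0.4082, -0.8165, 0.4082).
q_1·a_2 = (-0.4082)·4 + (-0.8165)·0 + 0.4082·0 = -1.6330.
u_2 = a_2 + 1.6330·q_1 = (3.3333, -1.3333, 0.6667).

u_2 = (3.3333, -1.3333, 0.6667)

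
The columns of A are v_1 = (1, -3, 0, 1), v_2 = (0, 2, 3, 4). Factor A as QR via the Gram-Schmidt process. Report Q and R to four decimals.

Q = [[0.3015, 0.0340], [-0.9045, 0.2718], [0.0000, 0.5606], [0.3015, 0.7815]], R = [[3.3166, -0.6030], [0.0000, 5.3513]]

e_1 = v_1/‖v_1‖ = (1, -3, 0, 1)/3.3166 = (0.3015, -0.9045, 0.0000, 0.3015).
r_{12} = e_1·v_2 = -0.6030.
u_2 = v_2 + 0.6030·e_1 = (0.1818, 1.4545, 3.0000, 4.1818).
‖u_2‖ = 5.3513, so e_2 = (0.0340, 0.2718, 0.5606, 0.7815).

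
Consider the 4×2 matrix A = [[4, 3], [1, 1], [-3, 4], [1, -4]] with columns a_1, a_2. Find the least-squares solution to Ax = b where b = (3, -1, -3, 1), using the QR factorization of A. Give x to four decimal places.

x = (0.7627, -0.1360)

q_1 = a_1/‖a_1‖ = (4, 1, -3, 1)/5.1962 = (0.7698, 0.1925, -0.5774, 0.1925).
r_{12} = q_1·a_2 = -0.5774.
u_2 = a_2 + 0.5774·q_1 = (3.4444, 1.1111, 3.6667, -3.8889).
‖u_2‖ = 6.4550, so q_2 = (0.5336, 0.1721, 0.5680, -0.6025).
Qᵀb = (4.0415, -0.8779).
Back-substitute: x_2 = -0.8779/6.4550 = -0.1360.
x_1 = (4.0415 + 0.5774·(-0.1360))/5.1962 = 0.7627.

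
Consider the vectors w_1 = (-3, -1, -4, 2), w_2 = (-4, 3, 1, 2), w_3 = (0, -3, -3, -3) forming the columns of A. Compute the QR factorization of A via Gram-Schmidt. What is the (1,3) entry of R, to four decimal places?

w_1 = (-3, -1, -4, 2); ‖w_1‖ = 5.4772, so q_1 = (-0.5477, -0.1826, -0.7303, 0.3651).
r_{13} = q_1·w_3 = 1.6432.

r_{13} = 1.6432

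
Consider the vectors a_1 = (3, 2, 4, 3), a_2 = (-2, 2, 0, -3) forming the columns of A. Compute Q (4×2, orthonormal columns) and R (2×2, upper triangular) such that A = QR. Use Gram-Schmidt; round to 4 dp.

e_1 = a_1/‖a_1‖ = (3, 2, 4, 3)/6.1644 = (0.4867, 0.3244, 0.6489, 0.4867).
r_{12} = e_1·a_2 = -1.7844.
u_2 = a_2 + 1.7844·e_1 = (-1.1316, 2.5789, 1.1579, -2.1316).
‖u_2‖ = 3.7170, so e_2 = (-0.3044, 0.6938, 0.3115, -0.5735).

Q = [[0.4867, -0.3044], [0.3244, 0.6938], [0.6489, 0.3115], [0.4867, -0.5735]], R = [[6.1644, -1.7844], [0.0000, 3.7170]]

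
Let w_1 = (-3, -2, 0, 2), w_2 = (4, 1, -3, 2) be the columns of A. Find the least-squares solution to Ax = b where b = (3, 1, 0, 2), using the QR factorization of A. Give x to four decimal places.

x = (-0.0976, 0.5341)

w_1 = (-3, -2, 0, 2); ‖w_1‖ = 4.1231, so e_1 = (-0.7276, -0.4851, 0.0000, 0.4851).
e_1·w_2 = (-0.7276)·4 + (-0.4851)·1 + 0.0000·(-3) + 0.4851·2 = -2.4254.
u_2 = w_2 + 2.4254·e_1 = (2.2353, -0.1765, -3.0000, 3.1765).
‖u_2‖ = 4.9110, so e_2 = (0.4552, -0.0359, -0.6109, 0.6468).
Qᵀb = (-1.6977, 2.6232).
Back-substitute: x_2 = 2.6232/4.9110 = 0.5341.
x_1 = (-1.6977 + 2.4254·0.5341)/4.1231 = -0.0976.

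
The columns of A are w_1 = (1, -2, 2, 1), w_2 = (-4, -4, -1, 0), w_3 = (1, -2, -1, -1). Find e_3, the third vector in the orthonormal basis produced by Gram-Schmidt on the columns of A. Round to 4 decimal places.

e_3 = (0.5709, -0.4477, -0.4929, -0.4803)

w_1 = (1, -2, 2, 1); ‖w_1‖ = 3.1623, so e_1 = (0.3162, -0.6325, 0.6325, 0.3162).
e_1·w_2 = 0.3162·(-4) + (-0.6325)·(-4) + 0.6325·(-1) + 0.3162·0 = 0.6325.
u_2 = w_2 − 0.6325·e_1 = (-4.2000, -3.6000, -1.4000, -0.2000).
‖u_2‖ = 5.7096, so e_2 = (-0.7356, -0.6305, -0.2452, -0.0350).
e_1·w_3 = 0.3162·1 + (-0.6325)·(-2) + 0.6325·(-1) + 0.3162·(-1) = 0.6325; e_2·w_3 = (-0.7356)·1 + (-0.6305)·(-2) + (-0.2452)·(-1) + (-0.0350)·(-1) = 0.8057.
u_3 = w_3 − 0.6325·e_1 − 0.8057·e_2 = (1.3926, -1.0920, -1.2025, -1.1718).
‖u_3‖ = 2.4395, so e_3 = (0.5709, -0.4477, -0.4929, -0.4803).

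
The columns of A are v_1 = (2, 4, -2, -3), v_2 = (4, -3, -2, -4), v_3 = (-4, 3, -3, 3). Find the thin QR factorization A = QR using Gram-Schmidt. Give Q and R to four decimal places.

Q = [[0.3482, 0.5134, -0.3543], [0.6963, -0.6988, -0.1291], [-0.3482, -0.1997, -0.9054], [-0.5222, -0.4564, 0.1952]], R = [[5.7446, 2.0889, 0.1741], [0.0000, 6.3747, -4.9200], [0.0000, 0.0000, 4.3316]]

v_1 = (2, 4, -2, -3); ‖v_1‖ = 5.7446, so q_1 = (0.3482, 0.6963, -0.3482, -0.5222).
q_1·v_2 = 0.3482·4 + 0.6963·(-3) + (-0.3482)·(-2) + (-0.5222)·(-4) = 2.0889.
u_2 = v_2 − 2.0889·q_1 = (3.2727, -4.4545, -1.2727, -2.9091).
‖u_2‖ = 6.3747, so q_2 = (0.5134, -0.6988, -0.1997, -0.4564).
q_1·v_3 = 0.3482·(-4) + 0.6963·3 + (-0.3482)·(-3) + (-0.5222)·3 = 0.1741; q_2·v_3 = 0.5134·(-4) + (-0.6988)·3 + (-0.1997)·(-3) + (-0.4564)·3 = -4.9200.
u_3 = v_3 − 0.1741·q_1 + 4.9200·q_2 = (-1.5347, -0.5593, -3.9217, 0.8456).
‖u_3‖ = 4.3316, so q_3 = (-0.3543, -0.1291, -0.9054, 0.1952).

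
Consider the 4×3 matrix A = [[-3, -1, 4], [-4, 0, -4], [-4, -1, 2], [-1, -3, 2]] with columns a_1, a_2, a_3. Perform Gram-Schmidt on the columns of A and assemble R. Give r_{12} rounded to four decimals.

a_1 = (-3, -4, -4, -1); ‖a_1‖ = 6.4807, so e_1 = (-0.4629, -0.6172, -0.6172, -0.1543).
r_{12} = e_1·a_2 = 1.5430.

r_{12} = 1.5430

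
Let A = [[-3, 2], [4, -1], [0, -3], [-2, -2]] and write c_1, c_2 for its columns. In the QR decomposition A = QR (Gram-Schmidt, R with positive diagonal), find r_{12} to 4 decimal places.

e_1 = c_1/‖c_1‖ = (-3, 4, 0, -2)/5.3852 = (-0.5571, 0.7428, 0.0000, -0.3714).
r_{12} = e_1·c_2 = -1.1142.

r_{12} = -1.1142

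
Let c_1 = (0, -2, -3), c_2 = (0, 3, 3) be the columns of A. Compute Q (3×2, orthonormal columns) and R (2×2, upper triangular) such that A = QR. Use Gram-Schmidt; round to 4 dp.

Q = [[0.0000, 0.0000], [-0.5547, 0.8321], [-0.8321, -0.5547]], R = [[3.6056, -4.1603], [0.0000, 0.8321]]

c_1 = (0, -2, -3); ‖c_1‖ = 3.6056, so e_1 = (0.0000, -0.5547, -0.8321).
e_1·c_2 = 0.0000·0 + (-0.5547)·3 + (-0.8321)·3 = -4.1603.
u_2 = c_2 + 4.1603·e_1 = (0.0000, 0.6923, -0.4615).
‖u_2‖ = 0.8321, so e_2 = (0.0000, 0.8321, -0.5547).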